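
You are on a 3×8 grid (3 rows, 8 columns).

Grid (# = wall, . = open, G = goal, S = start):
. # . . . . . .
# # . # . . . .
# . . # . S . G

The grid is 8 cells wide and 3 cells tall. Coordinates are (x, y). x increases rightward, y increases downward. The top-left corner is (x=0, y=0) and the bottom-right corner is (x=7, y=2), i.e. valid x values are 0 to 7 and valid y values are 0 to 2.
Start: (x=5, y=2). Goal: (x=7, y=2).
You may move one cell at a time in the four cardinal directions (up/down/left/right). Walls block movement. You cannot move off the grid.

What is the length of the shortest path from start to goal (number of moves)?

BFS from (x=5, y=2) until reaching (x=7, y=2):
  Distance 0: (x=5, y=2)
  Distance 1: (x=5, y=1), (x=4, y=2), (x=6, y=2)
  Distance 2: (x=5, y=0), (x=4, y=1), (x=6, y=1), (x=7, y=2)  <- goal reached here
One shortest path (2 moves): (x=5, y=2) -> (x=6, y=2) -> (x=7, y=2)

Answer: Shortest path length: 2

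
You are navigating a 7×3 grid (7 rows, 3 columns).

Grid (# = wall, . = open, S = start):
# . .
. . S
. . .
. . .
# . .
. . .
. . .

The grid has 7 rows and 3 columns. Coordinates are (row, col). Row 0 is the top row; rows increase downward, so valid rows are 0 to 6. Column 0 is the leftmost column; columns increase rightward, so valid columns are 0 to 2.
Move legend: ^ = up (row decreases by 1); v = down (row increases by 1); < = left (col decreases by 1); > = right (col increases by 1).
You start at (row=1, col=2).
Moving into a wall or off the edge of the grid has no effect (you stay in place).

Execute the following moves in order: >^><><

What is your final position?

Answer: Final position: (row=0, col=1)

Derivation:
Start: (row=1, col=2)
  > (right): blocked, stay at (row=1, col=2)
  ^ (up): (row=1, col=2) -> (row=0, col=2)
  > (right): blocked, stay at (row=0, col=2)
  < (left): (row=0, col=2) -> (row=0, col=1)
  > (right): (row=0, col=1) -> (row=0, col=2)
  < (left): (row=0, col=2) -> (row=0, col=1)
Final: (row=0, col=1)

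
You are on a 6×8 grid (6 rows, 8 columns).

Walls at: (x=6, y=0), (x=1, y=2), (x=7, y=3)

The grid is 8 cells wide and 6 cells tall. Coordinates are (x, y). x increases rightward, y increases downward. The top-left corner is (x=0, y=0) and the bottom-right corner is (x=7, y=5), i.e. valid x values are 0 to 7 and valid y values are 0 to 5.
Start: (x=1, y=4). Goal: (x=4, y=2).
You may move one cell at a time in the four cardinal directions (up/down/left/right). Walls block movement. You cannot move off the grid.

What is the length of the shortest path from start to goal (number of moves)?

BFS from (x=1, y=4) until reaching (x=4, y=2):
  Distance 0: (x=1, y=4)
  Distance 1: (x=1, y=3), (x=0, y=4), (x=2, y=4), (x=1, y=5)
  Distance 2: (x=0, y=3), (x=2, y=3), (x=3, y=4), (x=0, y=5), (x=2, y=5)
  Distance 3: (x=0, y=2), (x=2, y=2), (x=3, y=3), (x=4, y=4), (x=3, y=5)
  Distance 4: (x=0, y=1), (x=2, y=1), (x=3, y=2), (x=4, y=3), (x=5, y=4), (x=4, y=5)
  Distance 5: (x=0, y=0), (x=2, y=0), (x=1, y=1), (x=3, y=1), (x=4, y=2), (x=5, y=3), (x=6, y=4), (x=5, y=5)  <- goal reached here
One shortest path (5 moves): (x=1, y=4) -> (x=2, y=4) -> (x=3, y=4) -> (x=4, y=4) -> (x=4, y=3) -> (x=4, y=2)

Answer: Shortest path length: 5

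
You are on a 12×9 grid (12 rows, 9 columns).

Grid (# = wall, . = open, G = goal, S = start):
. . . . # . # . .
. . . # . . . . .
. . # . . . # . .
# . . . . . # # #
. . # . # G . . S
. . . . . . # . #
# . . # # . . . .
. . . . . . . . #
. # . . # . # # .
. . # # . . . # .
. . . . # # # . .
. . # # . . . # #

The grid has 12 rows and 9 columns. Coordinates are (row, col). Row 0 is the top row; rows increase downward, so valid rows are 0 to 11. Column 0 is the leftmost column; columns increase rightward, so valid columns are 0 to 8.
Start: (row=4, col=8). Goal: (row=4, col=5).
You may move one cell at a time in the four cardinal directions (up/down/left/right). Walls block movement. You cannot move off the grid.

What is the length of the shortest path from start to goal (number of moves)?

Answer: Shortest path length: 3

Derivation:
BFS from (row=4, col=8) until reaching (row=4, col=5):
  Distance 0: (row=4, col=8)
  Distance 1: (row=4, col=7)
  Distance 2: (row=4, col=6), (row=5, col=7)
  Distance 3: (row=4, col=5), (row=6, col=7)  <- goal reached here
One shortest path (3 moves): (row=4, col=8) -> (row=4, col=7) -> (row=4, col=6) -> (row=4, col=5)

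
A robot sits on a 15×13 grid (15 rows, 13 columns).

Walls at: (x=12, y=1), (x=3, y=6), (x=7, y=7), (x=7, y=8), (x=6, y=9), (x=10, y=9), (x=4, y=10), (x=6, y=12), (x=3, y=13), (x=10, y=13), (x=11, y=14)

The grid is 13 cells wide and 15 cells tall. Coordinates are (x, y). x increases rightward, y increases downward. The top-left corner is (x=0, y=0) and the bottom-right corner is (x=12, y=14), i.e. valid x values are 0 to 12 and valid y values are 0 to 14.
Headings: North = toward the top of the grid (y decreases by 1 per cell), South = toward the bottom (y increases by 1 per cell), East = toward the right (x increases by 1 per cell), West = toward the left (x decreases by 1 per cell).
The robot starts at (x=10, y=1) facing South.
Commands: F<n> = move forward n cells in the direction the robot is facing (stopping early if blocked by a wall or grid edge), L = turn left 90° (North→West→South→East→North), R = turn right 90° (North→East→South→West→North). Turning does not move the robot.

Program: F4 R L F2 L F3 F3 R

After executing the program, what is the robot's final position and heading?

Start: (x=10, y=1), facing South
  F4: move forward 4, now at (x=10, y=5)
  R: turn right, now facing West
  L: turn left, now facing South
  F2: move forward 2, now at (x=10, y=7)
  L: turn left, now facing East
  F3: move forward 2/3 (blocked), now at (x=12, y=7)
  F3: move forward 0/3 (blocked), now at (x=12, y=7)
  R: turn right, now facing South
Final: (x=12, y=7), facing South

Answer: Final position: (x=12, y=7), facing South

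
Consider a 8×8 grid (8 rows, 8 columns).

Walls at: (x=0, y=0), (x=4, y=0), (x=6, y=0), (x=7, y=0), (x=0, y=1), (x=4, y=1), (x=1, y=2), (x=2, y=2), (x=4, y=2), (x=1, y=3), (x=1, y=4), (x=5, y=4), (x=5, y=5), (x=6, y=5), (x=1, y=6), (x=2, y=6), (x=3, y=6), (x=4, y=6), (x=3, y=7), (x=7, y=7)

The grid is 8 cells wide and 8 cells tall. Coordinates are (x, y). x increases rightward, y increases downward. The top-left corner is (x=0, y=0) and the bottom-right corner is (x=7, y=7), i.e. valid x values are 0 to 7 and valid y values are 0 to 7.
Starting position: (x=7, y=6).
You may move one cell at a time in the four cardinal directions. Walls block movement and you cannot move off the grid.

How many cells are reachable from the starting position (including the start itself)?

Answer: Reachable cells: 44

Derivation:
BFS flood-fill from (x=7, y=6):
  Distance 0: (x=7, y=6)
  Distance 1: (x=7, y=5), (x=6, y=6)
  Distance 2: (x=7, y=4), (x=5, y=6), (x=6, y=7)
  Distance 3: (x=7, y=3), (x=6, y=4), (x=5, y=7)
  Distance 4: (x=7, y=2), (x=6, y=3), (x=4, y=7)
  Distance 5: (x=7, y=1), (x=6, y=2), (x=5, y=3)
  Distance 6: (x=6, y=1), (x=5, y=2), (x=4, y=3)
  Distance 7: (x=5, y=1), (x=3, y=3), (x=4, y=4)
  Distance 8: (x=5, y=0), (x=3, y=2), (x=2, y=3), (x=3, y=4), (x=4, y=5)
  Distance 9: (x=3, y=1), (x=2, y=4), (x=3, y=5)
  Distance 10: (x=3, y=0), (x=2, y=1), (x=2, y=5)
  Distance 11: (x=2, y=0), (x=1, y=1), (x=1, y=5)
  Distance 12: (x=1, y=0), (x=0, y=5)
  Distance 13: (x=0, y=4), (x=0, y=6)
  Distance 14: (x=0, y=3), (x=0, y=7)
  Distance 15: (x=0, y=2), (x=1, y=7)
  Distance 16: (x=2, y=7)
Total reachable: 44 (grid has 44 open cells total)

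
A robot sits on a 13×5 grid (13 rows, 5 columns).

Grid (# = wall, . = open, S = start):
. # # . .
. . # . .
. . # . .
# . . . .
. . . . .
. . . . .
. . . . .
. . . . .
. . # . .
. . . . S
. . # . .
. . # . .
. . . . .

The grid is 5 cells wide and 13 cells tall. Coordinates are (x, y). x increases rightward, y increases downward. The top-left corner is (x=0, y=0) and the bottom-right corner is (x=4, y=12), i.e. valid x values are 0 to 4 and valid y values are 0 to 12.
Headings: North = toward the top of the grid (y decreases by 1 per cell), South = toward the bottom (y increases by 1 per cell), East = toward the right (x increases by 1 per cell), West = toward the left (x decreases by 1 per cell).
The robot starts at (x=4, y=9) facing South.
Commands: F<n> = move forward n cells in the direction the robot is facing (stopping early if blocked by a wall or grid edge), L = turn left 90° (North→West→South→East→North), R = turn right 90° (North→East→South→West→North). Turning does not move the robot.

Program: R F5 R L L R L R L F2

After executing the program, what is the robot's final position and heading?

Answer: Final position: (x=0, y=11), facing South

Derivation:
Start: (x=4, y=9), facing South
  R: turn right, now facing West
  F5: move forward 4/5 (blocked), now at (x=0, y=9)
  R: turn right, now facing North
  L: turn left, now facing West
  L: turn left, now facing South
  R: turn right, now facing West
  L: turn left, now facing South
  R: turn right, now facing West
  L: turn left, now facing South
  F2: move forward 2, now at (x=0, y=11)
Final: (x=0, y=11), facing South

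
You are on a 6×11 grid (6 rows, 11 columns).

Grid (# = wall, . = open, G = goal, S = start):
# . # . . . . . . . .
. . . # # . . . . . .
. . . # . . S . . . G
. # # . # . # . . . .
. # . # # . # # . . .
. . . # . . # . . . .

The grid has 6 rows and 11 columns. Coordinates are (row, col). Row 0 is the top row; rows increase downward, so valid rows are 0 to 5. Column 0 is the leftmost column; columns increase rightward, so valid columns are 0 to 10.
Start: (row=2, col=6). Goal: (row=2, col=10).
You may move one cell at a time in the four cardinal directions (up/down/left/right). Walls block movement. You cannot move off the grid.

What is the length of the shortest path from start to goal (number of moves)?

BFS from (row=2, col=6) until reaching (row=2, col=10):
  Distance 0: (row=2, col=6)
  Distance 1: (row=1, col=6), (row=2, col=5), (row=2, col=7)
  Distance 2: (row=0, col=6), (row=1, col=5), (row=1, col=7), (row=2, col=4), (row=2, col=8), (row=3, col=5), (row=3, col=7)
  Distance 3: (row=0, col=5), (row=0, col=7), (row=1, col=8), (row=2, col=9), (row=3, col=8), (row=4, col=5)
  Distance 4: (row=0, col=4), (row=0, col=8), (row=1, col=9), (row=2, col=10), (row=3, col=9), (row=4, col=8), (row=5, col=5)  <- goal reached here
One shortest path (4 moves): (row=2, col=6) -> (row=2, col=7) -> (row=2, col=8) -> (row=2, col=9) -> (row=2, col=10)

Answer: Shortest path length: 4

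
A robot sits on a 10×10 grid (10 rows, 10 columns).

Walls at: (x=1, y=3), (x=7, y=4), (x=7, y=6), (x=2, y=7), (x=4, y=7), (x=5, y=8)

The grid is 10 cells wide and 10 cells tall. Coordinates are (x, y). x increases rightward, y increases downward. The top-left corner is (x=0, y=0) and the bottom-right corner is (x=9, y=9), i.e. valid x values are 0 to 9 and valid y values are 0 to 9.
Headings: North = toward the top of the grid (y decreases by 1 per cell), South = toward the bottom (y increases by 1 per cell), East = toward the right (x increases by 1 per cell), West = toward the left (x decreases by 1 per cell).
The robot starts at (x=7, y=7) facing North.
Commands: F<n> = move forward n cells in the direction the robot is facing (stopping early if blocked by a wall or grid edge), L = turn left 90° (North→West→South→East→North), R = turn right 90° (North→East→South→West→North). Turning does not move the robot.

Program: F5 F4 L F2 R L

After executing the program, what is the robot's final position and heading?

Answer: Final position: (x=5, y=7), facing West

Derivation:
Start: (x=7, y=7), facing North
  F5: move forward 0/5 (blocked), now at (x=7, y=7)
  F4: move forward 0/4 (blocked), now at (x=7, y=7)
  L: turn left, now facing West
  F2: move forward 2, now at (x=5, y=7)
  R: turn right, now facing North
  L: turn left, now facing West
Final: (x=5, y=7), facing West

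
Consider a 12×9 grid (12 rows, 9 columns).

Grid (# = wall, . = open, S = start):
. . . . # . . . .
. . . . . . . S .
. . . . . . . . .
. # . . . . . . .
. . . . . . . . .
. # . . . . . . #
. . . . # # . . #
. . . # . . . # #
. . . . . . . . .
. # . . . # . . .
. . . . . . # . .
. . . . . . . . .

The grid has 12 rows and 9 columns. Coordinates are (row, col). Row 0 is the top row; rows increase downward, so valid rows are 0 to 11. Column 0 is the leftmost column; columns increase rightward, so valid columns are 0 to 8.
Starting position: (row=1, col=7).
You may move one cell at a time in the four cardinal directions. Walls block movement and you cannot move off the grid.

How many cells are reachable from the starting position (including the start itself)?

BFS flood-fill from (row=1, col=7):
  Distance 0: (row=1, col=7)
  Distance 1: (row=0, col=7), (row=1, col=6), (row=1, col=8), (row=2, col=7)
  Distance 2: (row=0, col=6), (row=0, col=8), (row=1, col=5), (row=2, col=6), (row=2, col=8), (row=3, col=7)
  Distance 3: (row=0, col=5), (row=1, col=4), (row=2, col=5), (row=3, col=6), (row=3, col=8), (row=4, col=7)
  Distance 4: (row=1, col=3), (row=2, col=4), (row=3, col=5), (row=4, col=6), (row=4, col=8), (row=5, col=7)
  Distance 5: (row=0, col=3), (row=1, col=2), (row=2, col=3), (row=3, col=4), (row=4, col=5), (row=5, col=6), (row=6, col=7)
  Distance 6: (row=0, col=2), (row=1, col=1), (row=2, col=2), (row=3, col=3), (row=4, col=4), (row=5, col=5), (row=6, col=6)
  Distance 7: (row=0, col=1), (row=1, col=0), (row=2, col=1), (row=3, col=2), (row=4, col=3), (row=5, col=4), (row=7, col=6)
  Distance 8: (row=0, col=0), (row=2, col=0), (row=4, col=2), (row=5, col=3), (row=7, col=5), (row=8, col=6)
  Distance 9: (row=3, col=0), (row=4, col=1), (row=5, col=2), (row=6, col=3), (row=7, col=4), (row=8, col=5), (row=8, col=7), (row=9, col=6)
  Distance 10: (row=4, col=0), (row=6, col=2), (row=8, col=4), (row=8, col=8), (row=9, col=7)
  Distance 11: (row=5, col=0), (row=6, col=1), (row=7, col=2), (row=8, col=3), (row=9, col=4), (row=9, col=8), (row=10, col=7)
  Distance 12: (row=6, col=0), (row=7, col=1), (row=8, col=2), (row=9, col=3), (row=10, col=4), (row=10, col=8), (row=11, col=7)
  Distance 13: (row=7, col=0), (row=8, col=1), (row=9, col=2), (row=10, col=3), (row=10, col=5), (row=11, col=4), (row=11, col=6), (row=11, col=8)
  Distance 14: (row=8, col=0), (row=10, col=2), (row=11, col=3), (row=11, col=5)
  Distance 15: (row=9, col=0), (row=10, col=1), (row=11, col=2)
  Distance 16: (row=10, col=0), (row=11, col=1)
  Distance 17: (row=11, col=0)
Total reachable: 95 (grid has 95 open cells total)

Answer: Reachable cells: 95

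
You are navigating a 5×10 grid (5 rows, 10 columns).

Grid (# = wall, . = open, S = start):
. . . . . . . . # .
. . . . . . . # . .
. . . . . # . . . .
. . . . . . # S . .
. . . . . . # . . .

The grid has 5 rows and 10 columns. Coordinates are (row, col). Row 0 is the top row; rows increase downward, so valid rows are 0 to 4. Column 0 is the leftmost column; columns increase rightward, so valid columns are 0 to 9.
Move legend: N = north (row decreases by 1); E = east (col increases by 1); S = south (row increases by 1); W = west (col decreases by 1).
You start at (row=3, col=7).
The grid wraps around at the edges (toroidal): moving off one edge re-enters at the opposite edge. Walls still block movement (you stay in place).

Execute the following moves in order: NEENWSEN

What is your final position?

Answer: Final position: (row=1, col=9)

Derivation:
Start: (row=3, col=7)
  N (north): (row=3, col=7) -> (row=2, col=7)
  E (east): (row=2, col=7) -> (row=2, col=8)
  E (east): (row=2, col=8) -> (row=2, col=9)
  N (north): (row=2, col=9) -> (row=1, col=9)
  W (west): (row=1, col=9) -> (row=1, col=8)
  S (south): (row=1, col=8) -> (row=2, col=8)
  E (east): (row=2, col=8) -> (row=2, col=9)
  N (north): (row=2, col=9) -> (row=1, col=9)
Final: (row=1, col=9)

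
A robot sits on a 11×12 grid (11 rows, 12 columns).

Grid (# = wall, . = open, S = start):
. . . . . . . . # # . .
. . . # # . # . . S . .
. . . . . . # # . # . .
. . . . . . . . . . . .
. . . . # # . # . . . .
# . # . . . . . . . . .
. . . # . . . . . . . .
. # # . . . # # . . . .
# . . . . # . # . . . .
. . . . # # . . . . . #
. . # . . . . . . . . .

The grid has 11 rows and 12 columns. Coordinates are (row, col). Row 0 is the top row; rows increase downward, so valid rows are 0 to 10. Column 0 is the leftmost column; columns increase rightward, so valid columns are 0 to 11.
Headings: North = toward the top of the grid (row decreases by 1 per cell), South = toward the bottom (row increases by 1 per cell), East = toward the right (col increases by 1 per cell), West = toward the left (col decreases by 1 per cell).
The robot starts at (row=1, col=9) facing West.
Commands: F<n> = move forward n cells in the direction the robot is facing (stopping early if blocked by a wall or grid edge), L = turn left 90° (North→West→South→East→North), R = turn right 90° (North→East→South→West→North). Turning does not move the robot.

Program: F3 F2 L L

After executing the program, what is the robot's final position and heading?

Start: (row=1, col=9), facing West
  F3: move forward 2/3 (blocked), now at (row=1, col=7)
  F2: move forward 0/2 (blocked), now at (row=1, col=7)
  L: turn left, now facing South
  L: turn left, now facing East
Final: (row=1, col=7), facing East

Answer: Final position: (row=1, col=7), facing East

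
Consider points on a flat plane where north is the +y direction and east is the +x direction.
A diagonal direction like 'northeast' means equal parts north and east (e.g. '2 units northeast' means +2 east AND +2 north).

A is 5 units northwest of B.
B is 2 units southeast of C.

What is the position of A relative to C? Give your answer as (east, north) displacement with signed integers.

Place C at the origin (east=0, north=0).
  B is 2 units southeast of C: delta (east=+2, north=-2); B at (east=2, north=-2).
  A is 5 units northwest of B: delta (east=-5, north=+5); A at (east=-3, north=3).
Therefore A relative to C: (east=-3, north=3).

Answer: A is at (east=-3, north=3) relative to C.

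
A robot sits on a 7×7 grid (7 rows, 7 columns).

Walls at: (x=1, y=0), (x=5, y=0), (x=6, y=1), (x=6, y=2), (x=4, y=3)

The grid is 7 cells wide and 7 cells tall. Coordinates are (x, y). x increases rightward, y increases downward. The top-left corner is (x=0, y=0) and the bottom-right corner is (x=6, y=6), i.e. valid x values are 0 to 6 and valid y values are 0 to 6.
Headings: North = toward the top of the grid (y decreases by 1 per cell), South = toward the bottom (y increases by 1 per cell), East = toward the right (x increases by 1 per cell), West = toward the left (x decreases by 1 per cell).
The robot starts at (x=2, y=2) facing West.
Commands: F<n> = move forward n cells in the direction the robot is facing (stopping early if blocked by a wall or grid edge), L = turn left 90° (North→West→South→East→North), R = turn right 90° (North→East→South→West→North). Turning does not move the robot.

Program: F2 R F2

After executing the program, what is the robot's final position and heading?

Start: (x=2, y=2), facing West
  F2: move forward 2, now at (x=0, y=2)
  R: turn right, now facing North
  F2: move forward 2, now at (x=0, y=0)
Final: (x=0, y=0), facing North

Answer: Final position: (x=0, y=0), facing North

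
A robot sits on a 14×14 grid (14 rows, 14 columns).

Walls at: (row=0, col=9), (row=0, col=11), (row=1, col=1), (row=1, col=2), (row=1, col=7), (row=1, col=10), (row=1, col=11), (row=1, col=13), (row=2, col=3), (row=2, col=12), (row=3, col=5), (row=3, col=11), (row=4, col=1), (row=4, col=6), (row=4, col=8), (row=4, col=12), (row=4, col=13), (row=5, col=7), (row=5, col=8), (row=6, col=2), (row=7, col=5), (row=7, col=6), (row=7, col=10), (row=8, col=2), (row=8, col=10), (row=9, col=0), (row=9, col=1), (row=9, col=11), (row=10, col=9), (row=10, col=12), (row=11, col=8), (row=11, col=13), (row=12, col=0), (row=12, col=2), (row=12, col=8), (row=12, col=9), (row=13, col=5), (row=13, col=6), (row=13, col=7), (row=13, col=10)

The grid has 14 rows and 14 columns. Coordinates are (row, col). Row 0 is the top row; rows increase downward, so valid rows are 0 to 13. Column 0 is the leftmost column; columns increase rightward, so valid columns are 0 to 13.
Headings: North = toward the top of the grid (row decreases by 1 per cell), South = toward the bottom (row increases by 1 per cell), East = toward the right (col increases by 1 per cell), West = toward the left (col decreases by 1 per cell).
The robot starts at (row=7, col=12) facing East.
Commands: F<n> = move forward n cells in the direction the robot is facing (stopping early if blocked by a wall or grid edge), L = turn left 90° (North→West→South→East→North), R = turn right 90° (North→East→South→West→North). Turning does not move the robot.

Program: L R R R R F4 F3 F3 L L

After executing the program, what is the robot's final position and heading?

Answer: Final position: (row=5, col=12), facing South

Derivation:
Start: (row=7, col=12), facing East
  L: turn left, now facing North
  R: turn right, now facing East
  R: turn right, now facing South
  R: turn right, now facing West
  R: turn right, now facing North
  F4: move forward 2/4 (blocked), now at (row=5, col=12)
  F3: move forward 0/3 (blocked), now at (row=5, col=12)
  F3: move forward 0/3 (blocked), now at (row=5, col=12)
  L: turn left, now facing West
  L: turn left, now facing South
Final: (row=5, col=12), facing South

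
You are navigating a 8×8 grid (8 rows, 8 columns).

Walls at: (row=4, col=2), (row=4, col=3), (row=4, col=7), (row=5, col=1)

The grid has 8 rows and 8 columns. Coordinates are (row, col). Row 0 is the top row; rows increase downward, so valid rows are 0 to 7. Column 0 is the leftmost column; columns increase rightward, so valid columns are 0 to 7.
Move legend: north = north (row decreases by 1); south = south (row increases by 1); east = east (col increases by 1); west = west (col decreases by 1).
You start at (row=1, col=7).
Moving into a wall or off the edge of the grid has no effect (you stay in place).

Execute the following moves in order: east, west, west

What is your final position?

Answer: Final position: (row=1, col=5)

Derivation:
Start: (row=1, col=7)
  east (east): blocked, stay at (row=1, col=7)
  west (west): (row=1, col=7) -> (row=1, col=6)
  west (west): (row=1, col=6) -> (row=1, col=5)
Final: (row=1, col=5)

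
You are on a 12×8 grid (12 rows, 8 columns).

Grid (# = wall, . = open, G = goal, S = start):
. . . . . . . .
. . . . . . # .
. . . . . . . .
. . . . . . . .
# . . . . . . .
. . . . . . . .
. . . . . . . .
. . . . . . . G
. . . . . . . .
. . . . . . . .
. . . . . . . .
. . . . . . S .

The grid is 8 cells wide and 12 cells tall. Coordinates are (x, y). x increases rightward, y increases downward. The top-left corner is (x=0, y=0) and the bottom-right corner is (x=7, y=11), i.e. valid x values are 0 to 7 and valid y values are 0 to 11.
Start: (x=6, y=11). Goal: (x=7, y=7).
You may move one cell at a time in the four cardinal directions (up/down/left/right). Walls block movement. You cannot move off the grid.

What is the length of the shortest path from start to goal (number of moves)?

Answer: Shortest path length: 5

Derivation:
BFS from (x=6, y=11) until reaching (x=7, y=7):
  Distance 0: (x=6, y=11)
  Distance 1: (x=6, y=10), (x=5, y=11), (x=7, y=11)
  Distance 2: (x=6, y=9), (x=5, y=10), (x=7, y=10), (x=4, y=11)
  Distance 3: (x=6, y=8), (x=5, y=9), (x=7, y=9), (x=4, y=10), (x=3, y=11)
  Distance 4: (x=6, y=7), (x=5, y=8), (x=7, y=8), (x=4, y=9), (x=3, y=10), (x=2, y=11)
  Distance 5: (x=6, y=6), (x=5, y=7), (x=7, y=7), (x=4, y=8), (x=3, y=9), (x=2, y=10), (x=1, y=11)  <- goal reached here
One shortest path (5 moves): (x=6, y=11) -> (x=7, y=11) -> (x=7, y=10) -> (x=7, y=9) -> (x=7, y=8) -> (x=7, y=7)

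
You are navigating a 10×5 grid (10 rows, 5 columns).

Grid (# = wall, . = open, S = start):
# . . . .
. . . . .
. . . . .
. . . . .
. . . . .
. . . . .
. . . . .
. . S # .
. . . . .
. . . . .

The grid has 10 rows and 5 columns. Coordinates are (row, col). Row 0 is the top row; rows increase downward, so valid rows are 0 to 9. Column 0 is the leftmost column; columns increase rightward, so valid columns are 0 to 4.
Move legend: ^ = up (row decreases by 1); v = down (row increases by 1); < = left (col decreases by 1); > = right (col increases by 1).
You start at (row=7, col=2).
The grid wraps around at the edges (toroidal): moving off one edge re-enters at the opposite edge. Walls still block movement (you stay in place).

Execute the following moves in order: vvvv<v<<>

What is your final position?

Answer: Final position: (row=2, col=0)

Derivation:
Start: (row=7, col=2)
  v (down): (row=7, col=2) -> (row=8, col=2)
  v (down): (row=8, col=2) -> (row=9, col=2)
  v (down): (row=9, col=2) -> (row=0, col=2)
  v (down): (row=0, col=2) -> (row=1, col=2)
  < (left): (row=1, col=2) -> (row=1, col=1)
  v (down): (row=1, col=1) -> (row=2, col=1)
  < (left): (row=2, col=1) -> (row=2, col=0)
  < (left): (row=2, col=0) -> (row=2, col=4)
  > (right): (row=2, col=4) -> (row=2, col=0)
Final: (row=2, col=0)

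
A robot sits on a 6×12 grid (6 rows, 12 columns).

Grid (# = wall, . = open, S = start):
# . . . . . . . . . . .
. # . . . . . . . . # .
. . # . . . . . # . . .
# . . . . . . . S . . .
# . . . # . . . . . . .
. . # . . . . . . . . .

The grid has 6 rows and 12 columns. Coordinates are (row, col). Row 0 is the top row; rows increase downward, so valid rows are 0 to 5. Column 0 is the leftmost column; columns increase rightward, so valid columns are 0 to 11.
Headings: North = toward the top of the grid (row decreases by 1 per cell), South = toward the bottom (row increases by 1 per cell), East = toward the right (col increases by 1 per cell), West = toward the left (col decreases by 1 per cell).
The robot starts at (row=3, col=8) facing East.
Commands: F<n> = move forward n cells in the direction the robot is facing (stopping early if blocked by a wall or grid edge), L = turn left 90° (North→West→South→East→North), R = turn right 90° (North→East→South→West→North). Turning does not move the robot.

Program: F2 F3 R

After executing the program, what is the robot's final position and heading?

Answer: Final position: (row=3, col=11), facing South

Derivation:
Start: (row=3, col=8), facing East
  F2: move forward 2, now at (row=3, col=10)
  F3: move forward 1/3 (blocked), now at (row=3, col=11)
  R: turn right, now facing South
Final: (row=3, col=11), facing South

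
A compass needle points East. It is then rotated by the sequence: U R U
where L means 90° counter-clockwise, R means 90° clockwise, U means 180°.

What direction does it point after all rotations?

Start: East
  U (U-turn (180°)) -> West
  R (right (90° clockwise)) -> North
  U (U-turn (180°)) -> South
Final: South

Answer: Final heading: South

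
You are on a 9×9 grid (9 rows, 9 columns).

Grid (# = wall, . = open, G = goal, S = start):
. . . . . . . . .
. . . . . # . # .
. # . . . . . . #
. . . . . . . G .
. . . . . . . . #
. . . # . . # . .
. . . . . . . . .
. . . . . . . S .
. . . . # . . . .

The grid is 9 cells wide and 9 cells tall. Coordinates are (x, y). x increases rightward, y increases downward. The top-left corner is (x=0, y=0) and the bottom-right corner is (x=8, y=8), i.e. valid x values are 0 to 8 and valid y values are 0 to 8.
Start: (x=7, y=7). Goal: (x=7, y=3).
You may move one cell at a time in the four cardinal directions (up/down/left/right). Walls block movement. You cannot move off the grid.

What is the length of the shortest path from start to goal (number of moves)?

BFS from (x=7, y=7) until reaching (x=7, y=3):
  Distance 0: (x=7, y=7)
  Distance 1: (x=7, y=6), (x=6, y=7), (x=8, y=7), (x=7, y=8)
  Distance 2: (x=7, y=5), (x=6, y=6), (x=8, y=6), (x=5, y=7), (x=6, y=8), (x=8, y=8)
  Distance 3: (x=7, y=4), (x=8, y=5), (x=5, y=6), (x=4, y=7), (x=5, y=8)
  Distance 4: (x=7, y=3), (x=6, y=4), (x=5, y=5), (x=4, y=6), (x=3, y=7)  <- goal reached here
One shortest path (4 moves): (x=7, y=7) -> (x=7, y=6) -> (x=7, y=5) -> (x=7, y=4) -> (x=7, y=3)

Answer: Shortest path length: 4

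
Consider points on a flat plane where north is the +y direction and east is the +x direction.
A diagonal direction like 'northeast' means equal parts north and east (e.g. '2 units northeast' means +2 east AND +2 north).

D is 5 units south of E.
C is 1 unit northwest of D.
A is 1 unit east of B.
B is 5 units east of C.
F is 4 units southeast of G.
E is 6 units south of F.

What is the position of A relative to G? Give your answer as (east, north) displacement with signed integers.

Place G at the origin (east=0, north=0).
  F is 4 units southeast of G: delta (east=+4, north=-4); F at (east=4, north=-4).
  E is 6 units south of F: delta (east=+0, north=-6); E at (east=4, north=-10).
  D is 5 units south of E: delta (east=+0, north=-5); D at (east=4, north=-15).
  C is 1 unit northwest of D: delta (east=-1, north=+1); C at (east=3, north=-14).
  B is 5 units east of C: delta (east=+5, north=+0); B at (east=8, north=-14).
  A is 1 unit east of B: delta (east=+1, north=+0); A at (east=9, north=-14).
Therefore A relative to G: (east=9, north=-14).

Answer: A is at (east=9, north=-14) relative to G.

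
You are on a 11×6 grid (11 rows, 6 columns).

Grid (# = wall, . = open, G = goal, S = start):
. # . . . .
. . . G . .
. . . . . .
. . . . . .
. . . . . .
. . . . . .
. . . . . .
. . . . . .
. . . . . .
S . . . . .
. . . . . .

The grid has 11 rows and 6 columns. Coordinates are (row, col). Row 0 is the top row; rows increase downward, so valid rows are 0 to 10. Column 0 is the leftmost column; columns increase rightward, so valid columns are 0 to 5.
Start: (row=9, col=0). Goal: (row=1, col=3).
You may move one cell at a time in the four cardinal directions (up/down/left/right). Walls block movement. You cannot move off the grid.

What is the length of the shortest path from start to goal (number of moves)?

Answer: Shortest path length: 11

Derivation:
BFS from (row=9, col=0) until reaching (row=1, col=3):
  Distance 0: (row=9, col=0)
  Distance 1: (row=8, col=0), (row=9, col=1), (row=10, col=0)
  Distance 2: (row=7, col=0), (row=8, col=1), (row=9, col=2), (row=10, col=1)
  Distance 3: (row=6, col=0), (row=7, col=1), (row=8, col=2), (row=9, col=3), (row=10, col=2)
  Distance 4: (row=5, col=0), (row=6, col=1), (row=7, col=2), (row=8, col=3), (row=9, col=4), (row=10, col=3)
  Distance 5: (row=4, col=0), (row=5, col=1), (row=6, col=2), (row=7, col=3), (row=8, col=4), (row=9, col=5), (row=10, col=4)
  Distance 6: (row=3, col=0), (row=4, col=1), (row=5, col=2), (row=6, col=3), (row=7, col=4), (row=8, col=5), (row=10, col=5)
  Distance 7: (row=2, col=0), (row=3, col=1), (row=4, col=2), (row=5, col=3), (row=6, col=4), (row=7, col=5)
  Distance 8: (row=1, col=0), (row=2, col=1), (row=3, col=2), (row=4, col=3), (row=5, col=4), (row=6, col=5)
  Distance 9: (row=0, col=0), (row=1, col=1), (row=2, col=2), (row=3, col=3), (row=4, col=4), (row=5, col=5)
  Distance 10: (row=1, col=2), (row=2, col=3), (row=3, col=4), (row=4, col=5)
  Distance 11: (row=0, col=2), (row=1, col=3), (row=2, col=4), (row=3, col=5)  <- goal reached here
One shortest path (11 moves): (row=9, col=0) -> (row=9, col=1) -> (row=9, col=2) -> (row=9, col=3) -> (row=8, col=3) -> (row=7, col=3) -> (row=6, col=3) -> (row=5, col=3) -> (row=4, col=3) -> (row=3, col=3) -> (row=2, col=3) -> (row=1, col=3)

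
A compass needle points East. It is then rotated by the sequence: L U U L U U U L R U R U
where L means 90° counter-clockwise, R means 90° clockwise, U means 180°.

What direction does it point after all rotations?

Start: East
  L (left (90° counter-clockwise)) -> North
  U (U-turn (180°)) -> South
  U (U-turn (180°)) -> North
  L (left (90° counter-clockwise)) -> West
  U (U-turn (180°)) -> East
  U (U-turn (180°)) -> West
  U (U-turn (180°)) -> East
  L (left (90° counter-clockwise)) -> North
  R (right (90° clockwise)) -> East
  U (U-turn (180°)) -> West
  R (right (90° clockwise)) -> North
  U (U-turn (180°)) -> South
Final: South

Answer: Final heading: South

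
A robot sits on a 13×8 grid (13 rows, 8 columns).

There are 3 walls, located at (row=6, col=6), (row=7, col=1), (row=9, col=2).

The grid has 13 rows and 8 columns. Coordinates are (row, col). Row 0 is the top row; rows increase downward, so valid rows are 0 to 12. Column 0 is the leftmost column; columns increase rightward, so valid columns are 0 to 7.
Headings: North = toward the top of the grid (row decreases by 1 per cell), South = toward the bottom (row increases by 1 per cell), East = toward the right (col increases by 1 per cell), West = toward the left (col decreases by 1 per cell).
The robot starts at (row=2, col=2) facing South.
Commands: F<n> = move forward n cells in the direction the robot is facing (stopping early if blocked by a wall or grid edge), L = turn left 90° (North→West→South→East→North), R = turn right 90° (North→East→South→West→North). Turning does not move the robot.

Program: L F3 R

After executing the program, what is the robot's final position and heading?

Start: (row=2, col=2), facing South
  L: turn left, now facing East
  F3: move forward 3, now at (row=2, col=5)
  R: turn right, now facing South
Final: (row=2, col=5), facing South

Answer: Final position: (row=2, col=5), facing South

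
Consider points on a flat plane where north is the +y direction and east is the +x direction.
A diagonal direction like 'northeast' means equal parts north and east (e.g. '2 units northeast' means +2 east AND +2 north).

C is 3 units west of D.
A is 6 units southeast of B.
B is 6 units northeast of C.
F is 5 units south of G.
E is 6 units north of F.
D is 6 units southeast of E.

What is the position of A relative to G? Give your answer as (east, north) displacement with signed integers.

Place G at the origin (east=0, north=0).
  F is 5 units south of G: delta (east=+0, north=-5); F at (east=0, north=-5).
  E is 6 units north of F: delta (east=+0, north=+6); E at (east=0, north=1).
  D is 6 units southeast of E: delta (east=+6, north=-6); D at (east=6, north=-5).
  C is 3 units west of D: delta (east=-3, north=+0); C at (east=3, north=-5).
  B is 6 units northeast of C: delta (east=+6, north=+6); B at (east=9, north=1).
  A is 6 units southeast of B: delta (east=+6, north=-6); A at (east=15, north=-5).
Therefore A relative to G: (east=15, north=-5).

Answer: A is at (east=15, north=-5) relative to G.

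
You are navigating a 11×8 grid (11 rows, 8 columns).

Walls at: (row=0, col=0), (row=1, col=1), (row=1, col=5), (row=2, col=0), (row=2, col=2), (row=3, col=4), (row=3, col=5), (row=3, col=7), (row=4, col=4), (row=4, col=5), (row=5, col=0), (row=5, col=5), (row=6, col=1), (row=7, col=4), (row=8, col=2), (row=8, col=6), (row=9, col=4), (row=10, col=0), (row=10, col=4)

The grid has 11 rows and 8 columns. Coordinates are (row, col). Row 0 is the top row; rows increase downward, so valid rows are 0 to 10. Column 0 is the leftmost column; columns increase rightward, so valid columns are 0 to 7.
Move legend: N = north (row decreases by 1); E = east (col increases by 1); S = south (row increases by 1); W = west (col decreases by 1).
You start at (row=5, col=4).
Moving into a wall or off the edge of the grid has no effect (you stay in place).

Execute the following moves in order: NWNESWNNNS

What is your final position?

Answer: Final position: (row=4, col=2)

Derivation:
Start: (row=5, col=4)
  N (north): blocked, stay at (row=5, col=4)
  W (west): (row=5, col=4) -> (row=5, col=3)
  N (north): (row=5, col=3) -> (row=4, col=3)
  E (east): blocked, stay at (row=4, col=3)
  S (south): (row=4, col=3) -> (row=5, col=3)
  W (west): (row=5, col=3) -> (row=5, col=2)
  N (north): (row=5, col=2) -> (row=4, col=2)
  N (north): (row=4, col=2) -> (row=3, col=2)
  N (north): blocked, stay at (row=3, col=2)
  S (south): (row=3, col=2) -> (row=4, col=2)
Final: (row=4, col=2)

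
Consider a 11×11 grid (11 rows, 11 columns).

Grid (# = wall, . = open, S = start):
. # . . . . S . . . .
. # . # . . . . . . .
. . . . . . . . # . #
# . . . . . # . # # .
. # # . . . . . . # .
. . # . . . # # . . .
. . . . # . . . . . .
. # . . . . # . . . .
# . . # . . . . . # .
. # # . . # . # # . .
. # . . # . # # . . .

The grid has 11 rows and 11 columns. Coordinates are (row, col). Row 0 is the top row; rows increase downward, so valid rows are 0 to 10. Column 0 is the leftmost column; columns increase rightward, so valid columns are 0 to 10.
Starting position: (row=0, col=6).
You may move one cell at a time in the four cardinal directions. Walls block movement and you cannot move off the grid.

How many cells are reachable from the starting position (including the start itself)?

Answer: Reachable cells: 88

Derivation:
BFS flood-fill from (row=0, col=6):
  Distance 0: (row=0, col=6)
  Distance 1: (row=0, col=5), (row=0, col=7), (row=1, col=6)
  Distance 2: (row=0, col=4), (row=0, col=8), (row=1, col=5), (row=1, col=7), (row=2, col=6)
  Distance 3: (row=0, col=3), (row=0, col=9), (row=1, col=4), (row=1, col=8), (row=2, col=5), (row=2, col=7)
  Distance 4: (row=0, col=2), (row=0, col=10), (row=1, col=9), (row=2, col=4), (row=3, col=5), (row=3, col=7)
  Distance 5: (row=1, col=2), (row=1, col=10), (row=2, col=3), (row=2, col=9), (row=3, col=4), (row=4, col=5), (row=4, col=7)
  Distance 6: (row=2, col=2), (row=3, col=3), (row=4, col=4), (row=4, col=6), (row=4, col=8), (row=5, col=5)
  Distance 7: (row=2, col=1), (row=3, col=2), (row=4, col=3), (row=5, col=4), (row=5, col=8), (row=6, col=5)
  Distance 8: (row=2, col=0), (row=3, col=1), (row=5, col=3), (row=5, col=9), (row=6, col=6), (row=6, col=8), (row=7, col=5)
  Distance 9: (row=1, col=0), (row=5, col=10), (row=6, col=3), (row=6, col=7), (row=6, col=9), (row=7, col=4), (row=7, col=8), (row=8, col=5)
  Distance 10: (row=0, col=0), (row=4, col=10), (row=6, col=2), (row=6, col=10), (row=7, col=3), (row=7, col=7), (row=7, col=9), (row=8, col=4), (row=8, col=6), (row=8, col=8)
  Distance 11: (row=3, col=10), (row=6, col=1), (row=7, col=2), (row=7, col=10), (row=8, col=7), (row=9, col=4), (row=9, col=6)
  Distance 12: (row=5, col=1), (row=6, col=0), (row=8, col=2), (row=8, col=10), (row=9, col=3)
  Distance 13: (row=5, col=0), (row=7, col=0), (row=8, col=1), (row=9, col=10), (row=10, col=3)
  Distance 14: (row=4, col=0), (row=9, col=9), (row=10, col=2), (row=10, col=10)
  Distance 15: (row=10, col=9)
  Distance 16: (row=10, col=8)
Total reachable: 88 (grid has 91 open cells total)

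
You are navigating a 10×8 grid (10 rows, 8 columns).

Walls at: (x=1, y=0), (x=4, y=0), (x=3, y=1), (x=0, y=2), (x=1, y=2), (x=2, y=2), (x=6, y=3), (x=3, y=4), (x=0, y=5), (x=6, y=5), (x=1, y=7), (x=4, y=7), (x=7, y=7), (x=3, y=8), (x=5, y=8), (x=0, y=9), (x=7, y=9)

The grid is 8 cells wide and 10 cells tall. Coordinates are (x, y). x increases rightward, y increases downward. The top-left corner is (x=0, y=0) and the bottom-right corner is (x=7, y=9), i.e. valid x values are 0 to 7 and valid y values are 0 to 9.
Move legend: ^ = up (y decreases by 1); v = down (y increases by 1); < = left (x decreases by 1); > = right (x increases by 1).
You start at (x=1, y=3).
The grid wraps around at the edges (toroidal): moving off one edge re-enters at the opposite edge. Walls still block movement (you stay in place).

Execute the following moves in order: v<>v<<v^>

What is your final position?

Answer: Final position: (x=2, y=5)

Derivation:
Start: (x=1, y=3)
  v (down): (x=1, y=3) -> (x=1, y=4)
  < (left): (x=1, y=4) -> (x=0, y=4)
  > (right): (x=0, y=4) -> (x=1, y=4)
  v (down): (x=1, y=4) -> (x=1, y=5)
  < (left): blocked, stay at (x=1, y=5)
  < (left): blocked, stay at (x=1, y=5)
  v (down): (x=1, y=5) -> (x=1, y=6)
  ^ (up): (x=1, y=6) -> (x=1, y=5)
  > (right): (x=1, y=5) -> (x=2, y=5)
Final: (x=2, y=5)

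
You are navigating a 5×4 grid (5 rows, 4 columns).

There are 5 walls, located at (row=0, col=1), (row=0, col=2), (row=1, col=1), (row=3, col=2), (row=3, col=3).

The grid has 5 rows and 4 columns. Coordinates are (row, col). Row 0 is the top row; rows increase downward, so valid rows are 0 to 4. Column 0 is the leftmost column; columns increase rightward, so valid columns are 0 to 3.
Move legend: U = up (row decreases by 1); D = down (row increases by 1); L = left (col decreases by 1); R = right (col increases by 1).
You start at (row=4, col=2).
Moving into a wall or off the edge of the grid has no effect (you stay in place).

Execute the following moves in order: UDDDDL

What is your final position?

Start: (row=4, col=2)
  U (up): blocked, stay at (row=4, col=2)
  [×4]D (down): blocked, stay at (row=4, col=2)
  L (left): (row=4, col=2) -> (row=4, col=1)
Final: (row=4, col=1)

Answer: Final position: (row=4, col=1)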